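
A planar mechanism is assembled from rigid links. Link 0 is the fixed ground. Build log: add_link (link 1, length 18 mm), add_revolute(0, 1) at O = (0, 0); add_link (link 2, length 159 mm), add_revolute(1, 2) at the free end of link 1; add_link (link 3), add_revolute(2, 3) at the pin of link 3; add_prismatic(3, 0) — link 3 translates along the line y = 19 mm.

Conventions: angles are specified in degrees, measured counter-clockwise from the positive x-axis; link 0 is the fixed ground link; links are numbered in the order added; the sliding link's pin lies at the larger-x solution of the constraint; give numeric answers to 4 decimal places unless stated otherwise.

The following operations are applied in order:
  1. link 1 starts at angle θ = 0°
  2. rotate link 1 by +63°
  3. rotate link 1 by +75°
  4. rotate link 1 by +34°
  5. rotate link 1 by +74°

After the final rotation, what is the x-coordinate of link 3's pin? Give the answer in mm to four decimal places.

geometry: r = 18 mm, L = 159 mm, e = 19 mm; θ starts at 0°
rotate link 1 by +63°: θ ← 0° +63° = 63°
rotate link 1 by +75°: θ ← 63° +75° = 138°
rotate link 1 by +34°: θ ← 138° +34° = 172°
rotate link 1 by +74°: θ ← 172° +74° = 246°
crank pin P = (r cos θ, r sin θ) = (-7.321260, -16.443818)
h = r sin θ − e = -16.443818 − 19 = -35.443818
x = r cos θ + √(L² − h²) = -7.321260 + 154.999148 = 147.677888

147.6779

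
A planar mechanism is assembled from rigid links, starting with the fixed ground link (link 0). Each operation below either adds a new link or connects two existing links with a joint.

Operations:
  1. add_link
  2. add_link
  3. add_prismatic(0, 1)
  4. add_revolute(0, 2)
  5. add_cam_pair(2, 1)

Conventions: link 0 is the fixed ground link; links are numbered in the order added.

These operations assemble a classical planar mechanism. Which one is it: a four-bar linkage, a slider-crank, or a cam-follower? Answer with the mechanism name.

links: 3 (incl. ground); joints: 1 revolute, 1 prismatic, 1 higher (cam) pair, forming one closed loop
3 links, revolute + prismatic + higher pair in one loop → cam-follower

cam-follower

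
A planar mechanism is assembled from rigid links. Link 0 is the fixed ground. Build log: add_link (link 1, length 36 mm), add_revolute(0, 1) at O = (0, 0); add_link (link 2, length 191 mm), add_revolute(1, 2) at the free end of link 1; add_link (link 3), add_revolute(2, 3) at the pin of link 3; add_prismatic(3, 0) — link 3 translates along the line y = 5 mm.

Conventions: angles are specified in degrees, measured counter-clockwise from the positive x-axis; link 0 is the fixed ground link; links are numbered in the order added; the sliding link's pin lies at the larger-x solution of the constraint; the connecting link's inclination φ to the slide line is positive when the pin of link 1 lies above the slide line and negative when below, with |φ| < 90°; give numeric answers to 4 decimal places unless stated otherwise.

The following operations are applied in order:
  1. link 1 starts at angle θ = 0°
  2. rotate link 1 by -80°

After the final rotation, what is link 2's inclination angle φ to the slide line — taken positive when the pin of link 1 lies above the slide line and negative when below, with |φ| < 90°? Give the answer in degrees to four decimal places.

geometry: r = 36 mm, L = 191 mm, e = 5 mm; θ starts at 0°
rotate link 1 by -80°: θ ← 0° -80° = -80°
h = r sin θ − e = -35.453079 − 5 = -40.453079
sin φ = h / L = -40.453079 / 191 = -0.21179623
φ = arcsin(-0.21179623) = -12.227636°

-12.2276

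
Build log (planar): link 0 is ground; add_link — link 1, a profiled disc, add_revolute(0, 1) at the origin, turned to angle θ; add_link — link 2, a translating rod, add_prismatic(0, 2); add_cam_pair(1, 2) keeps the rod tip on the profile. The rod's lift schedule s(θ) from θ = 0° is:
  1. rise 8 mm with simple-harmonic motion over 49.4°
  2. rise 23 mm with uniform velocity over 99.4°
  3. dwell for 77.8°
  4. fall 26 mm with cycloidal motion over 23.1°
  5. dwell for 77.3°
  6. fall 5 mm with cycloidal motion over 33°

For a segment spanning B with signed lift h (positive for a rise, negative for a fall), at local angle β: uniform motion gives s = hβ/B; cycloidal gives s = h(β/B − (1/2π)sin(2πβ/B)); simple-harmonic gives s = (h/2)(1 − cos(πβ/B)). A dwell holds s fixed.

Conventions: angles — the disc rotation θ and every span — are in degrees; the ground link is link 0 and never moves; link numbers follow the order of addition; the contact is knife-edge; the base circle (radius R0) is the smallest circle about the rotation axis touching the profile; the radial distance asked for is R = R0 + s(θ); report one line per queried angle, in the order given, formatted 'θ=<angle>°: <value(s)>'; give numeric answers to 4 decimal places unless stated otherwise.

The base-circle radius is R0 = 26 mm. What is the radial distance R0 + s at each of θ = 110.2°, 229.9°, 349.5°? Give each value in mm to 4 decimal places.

seg 1 [0°–49.4°] simple-harmonic, h=8: full span → s += 8 → s = 8.0000
seg 2 [49.4°–148.8°] uniform, h=23: θ=110.2° here. β=60.8, B=99.4. 23·60.8/99.4 = 14.0684 → s = 22.0684
seg 2 [49.4°–148.8°] uniform, h=23: full span → s += 23 → s = 31.0000
seg 3 [148.8°–226.6°] dwell: s stays 31.0000
seg 4 [226.6°–249.7°] cycloidal, h=-26: θ=229.9° here. β=3.3, B=23.1. -26·(0.1429 − sin(2π·0.1429)/(2π)) = -0.4790 → s = 30.5210
seg 4 [226.6°–249.7°] cycloidal, h=-26: full span → s += -26 → s = 5.0000
seg 5 [249.7°–327°] dwell: s stays 5.0000
seg 6 [327°–360°] cycloidal, h=-5: θ=349.5° here. β=22.5, B=33. -5·(0.6818 − sin(2π·0.6818)/(2π)) = -4.1330 → s = 0.8670
θ=110.2°: R = R0 + s = 26 + 22.0684 = 48.0684
θ=229.9°: R = R0 + s = 26 + 30.5210 = 56.5210
θ=349.5°: R = R0 + s = 26 + 0.8670 = 26.8670

θ=110.2°: 48.0684
θ=229.9°: 56.5210
θ=349.5°: 26.8670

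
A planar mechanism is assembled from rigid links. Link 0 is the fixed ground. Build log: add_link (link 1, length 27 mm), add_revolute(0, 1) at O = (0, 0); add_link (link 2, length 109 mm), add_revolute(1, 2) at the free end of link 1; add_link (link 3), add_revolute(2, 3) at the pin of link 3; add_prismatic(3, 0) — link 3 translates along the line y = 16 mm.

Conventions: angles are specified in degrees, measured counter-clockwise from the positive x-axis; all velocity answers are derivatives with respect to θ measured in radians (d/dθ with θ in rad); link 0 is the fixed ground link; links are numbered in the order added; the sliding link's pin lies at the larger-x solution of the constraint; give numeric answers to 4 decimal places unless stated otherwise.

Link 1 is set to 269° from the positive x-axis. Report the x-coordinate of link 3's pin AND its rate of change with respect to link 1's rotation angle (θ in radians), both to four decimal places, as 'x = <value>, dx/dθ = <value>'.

geometry: r = 27 mm, L = 109 mm, e = 16 mm
crank pin P = (r cos θ, r sin θ) = (-0.471215, -26.995888)
h = r sin θ − e = -26.995888 − 16 = -42.995888
x = r cos θ + √(L² − h²) = -0.471215 + 100.161638 = 99.690423
dx/dθ = −r sin θ − h·r cos θ/√(L² − h²) (θ in radians; h = -42.995888) = 26.793612

x = 99.6904, dx/dθ = 26.7936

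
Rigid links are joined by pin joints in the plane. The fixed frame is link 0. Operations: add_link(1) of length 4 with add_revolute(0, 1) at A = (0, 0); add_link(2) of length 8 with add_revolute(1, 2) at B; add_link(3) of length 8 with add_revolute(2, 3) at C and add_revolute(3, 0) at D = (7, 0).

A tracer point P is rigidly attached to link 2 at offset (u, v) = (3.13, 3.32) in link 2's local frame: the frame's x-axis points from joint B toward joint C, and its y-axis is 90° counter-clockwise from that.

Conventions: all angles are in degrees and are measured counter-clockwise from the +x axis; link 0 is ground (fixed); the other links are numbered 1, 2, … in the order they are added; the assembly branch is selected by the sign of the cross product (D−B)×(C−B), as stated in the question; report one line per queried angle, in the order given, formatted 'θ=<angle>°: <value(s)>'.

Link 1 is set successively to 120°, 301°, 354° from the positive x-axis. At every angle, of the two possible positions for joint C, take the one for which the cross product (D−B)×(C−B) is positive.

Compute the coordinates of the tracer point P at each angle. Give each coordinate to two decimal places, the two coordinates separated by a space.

A=(0,0), D=(7.00,0)
θ=120°: B = A + 4.00·(cos120°, sin120°) = (-2.0000, 3.4641)
θ=120°: |BD| = 9.6437
θ=120°: circle(B,8.00) ∩ circle(D,8.00): a=4.8218, h=6.3836
θ=120°:   candidates: C₊=(4.7930,7.6896) cross=61.561; C₋=(0.2070,-4.2255) cross=-61.561
θ=120°:   branch + wants cross > 0 → take C=(4.7930,7.6896) (cross=61.561)
θ=120°: ex = (C−B)/|BC| = (0.8491,0.5282); ey = (-0.5282,0.8491)
θ=120°: P = B + 3.13·ex + 3.32·ey = (-1.0958,7.9364)
θ=301°: B = A + 4.00·(cos301°, sin301°) = (2.0602, -3.4287)
θ=301°: |BD| = 6.0131
θ=301°: circle(B,8.00) ∩ circle(D,8.00): a=3.0066, h=7.4135
θ=301°:   candidates: C₊=(0.3029,4.3760) cross=44.579; C₋=(8.7572,-7.8046) cross=-44.579
θ=301°:   branch + wants cross > 0 → take C=(0.3029,4.3760) (cross=44.579)
θ=301°: ex = (C−B)/|BC| = (-0.2197,0.9756); ey = (-0.9756,-0.2197)
θ=301°: P = B + 3.13·ex + 3.32·ey = (-1.8663,-1.1044)
θ=354°: B = A + 4.00·(cos354°, sin354°) = (3.9781, -0.4181)
θ=354°: |BD| = 3.0507
θ=354°: circle(B,8.00) ∩ circle(D,8.00): a=1.5254, h=7.8532
θ=354°:   candidates: C₊=(4.4127,7.5701) cross=23.958; C₋=(6.5654,-7.9882) cross=-23.958
θ=354°:   branch + wants cross > 0 → take C=(4.4127,7.5701) (cross=23.958)
θ=354°: ex = (C−B)/|BC| = (0.0543,0.9985); ey = (-0.9985,0.0543)
θ=354°: P = B + 3.13·ex + 3.32·ey = (0.8330,2.8876)

θ=120°: -1.10 7.94
θ=301°: -1.87 -1.10
θ=354°: 0.83 2.89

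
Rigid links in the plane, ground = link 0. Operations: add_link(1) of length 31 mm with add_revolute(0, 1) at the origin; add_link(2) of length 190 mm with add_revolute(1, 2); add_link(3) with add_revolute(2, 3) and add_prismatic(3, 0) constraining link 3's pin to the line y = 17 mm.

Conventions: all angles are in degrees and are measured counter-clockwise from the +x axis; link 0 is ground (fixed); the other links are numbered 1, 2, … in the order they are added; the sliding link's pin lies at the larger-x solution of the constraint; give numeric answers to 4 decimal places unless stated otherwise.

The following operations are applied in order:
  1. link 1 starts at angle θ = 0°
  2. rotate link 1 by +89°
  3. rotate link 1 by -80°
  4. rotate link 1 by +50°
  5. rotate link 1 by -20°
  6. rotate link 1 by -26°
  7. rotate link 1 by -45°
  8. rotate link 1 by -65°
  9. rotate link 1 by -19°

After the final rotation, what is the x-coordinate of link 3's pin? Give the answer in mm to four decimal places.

geometry: r = 31 mm, L = 190 mm, e = 17 mm; θ starts at 0°
rotate link 1 by +89°: θ ← 0° +89° = 89°
rotate link 1 by -80°: θ ← 89° -80° = 9°
rotate link 1 by +50°: θ ← 9° +50° = 59°
rotate link 1 by -20°: θ ← 59° -20° = 39°
rotate link 1 by -26°: θ ← 39° -26° = 13°
rotate link 1 by -45°: θ ← 13° -45° = -32°
rotate link 1 by -65°: θ ← -32° -65° = -97°
rotate link 1 by -19°: θ ← -97° -19° = -116°
crank pin P = (r cos θ, r sin θ) = (-13.589506, -27.862615)
h = r sin θ − e = -27.862615 − 17 = -44.862615
x = r cos θ + √(L² − h²) = -13.589506 + 184.627587 = 171.038081

171.0381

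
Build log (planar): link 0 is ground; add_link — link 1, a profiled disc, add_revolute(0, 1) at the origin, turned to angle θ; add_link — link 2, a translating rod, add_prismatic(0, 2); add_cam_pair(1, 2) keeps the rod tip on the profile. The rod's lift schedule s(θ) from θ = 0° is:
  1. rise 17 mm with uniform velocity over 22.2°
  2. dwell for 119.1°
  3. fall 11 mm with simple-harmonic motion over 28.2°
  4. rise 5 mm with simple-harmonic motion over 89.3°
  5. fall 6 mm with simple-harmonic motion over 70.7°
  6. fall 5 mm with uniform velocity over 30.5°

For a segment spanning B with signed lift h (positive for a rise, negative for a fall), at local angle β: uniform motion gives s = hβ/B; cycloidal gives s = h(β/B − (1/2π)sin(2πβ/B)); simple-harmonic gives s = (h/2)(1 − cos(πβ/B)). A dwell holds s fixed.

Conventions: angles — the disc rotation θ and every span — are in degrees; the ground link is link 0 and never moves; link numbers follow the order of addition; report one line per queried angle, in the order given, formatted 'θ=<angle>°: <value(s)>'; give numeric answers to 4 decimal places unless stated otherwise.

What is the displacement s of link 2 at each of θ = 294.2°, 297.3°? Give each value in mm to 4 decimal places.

seg 1 [0°–22.2°] uniform, h=17: full span → s += 17 → s = 17.0000
seg 2 [22.2°–141.3°] dwell: s stays 17.0000
seg 3 [141.3°–169.5°] simple-harmonic, h=-11: full span → s += -11 → s = 6.0000
seg 4 [169.5°–258.8°] simple-harmonic, h=5: full span → s += 5 → s = 11.0000
seg 5 [258.8°–329.5°] simple-harmonic, h=-6: θ=294.2° here. β=35.4, B=70.7. -6/2·(1 − cos(π·0.5007)) = -3.0067 → s = 7.9933
seg 5 [258.8°–329.5°] simple-harmonic, h=-6: θ=297.3° here. β=38.5, B=70.7. -6/2·(1 − cos(π·0.5446)) = -3.4185 → s = 7.5815

θ=294.2°: 7.9933
θ=297.3°: 7.5815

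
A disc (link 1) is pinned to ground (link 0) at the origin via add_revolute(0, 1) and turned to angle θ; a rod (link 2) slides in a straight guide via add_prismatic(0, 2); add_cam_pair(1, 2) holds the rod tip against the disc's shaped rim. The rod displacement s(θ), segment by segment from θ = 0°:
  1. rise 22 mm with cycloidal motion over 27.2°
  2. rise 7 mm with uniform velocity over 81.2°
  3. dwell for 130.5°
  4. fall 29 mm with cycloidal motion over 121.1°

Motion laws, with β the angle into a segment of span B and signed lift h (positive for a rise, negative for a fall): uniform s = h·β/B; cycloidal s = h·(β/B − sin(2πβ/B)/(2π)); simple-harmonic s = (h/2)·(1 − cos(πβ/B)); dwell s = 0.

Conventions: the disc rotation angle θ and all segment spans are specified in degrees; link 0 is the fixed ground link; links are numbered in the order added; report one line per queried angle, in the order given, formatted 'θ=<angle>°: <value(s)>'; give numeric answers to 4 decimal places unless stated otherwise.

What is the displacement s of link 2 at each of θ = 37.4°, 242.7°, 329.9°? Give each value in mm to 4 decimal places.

segment 1 (0° to 27.2°, cycloidal, h = 22) is passed completely: s = 0.0000 + (22) = 22.0000
θ = 37.4° falls in segment 2 (27.2° to 108.4°, uniform, h = 7): β = 37.4 − 27.2 = 10.2°, B = 81.2°; Δs = 7·10.2/81.2 = 0.8793; s = 22.0000 + 0.8793 = 22.8793
segment 2 (27.2° to 108.4°, uniform, h = 7) is passed completely: s = 22.0000 + (7) = 29.0000
segment 3 (108.4° to 238.9°, dwell): s unchanged at 29.0000
θ = 242.7° falls in segment 4 (238.9° to 360°, cycloidal, h = -29): β = 242.7 − 238.9 = 3.8°, B = 121.1°; Δs = -29·(0.0314 − sin(2π·0.0314)/(2π)) = -0.0059; s = 29.0000 − 0.0059 = 28.9941
θ = 329.9° falls in segment 4 (238.9° to 360°, cycloidal, h = -29): β = 329.9 − 238.9 = 91°, B = 121.1°; Δs = -29·(0.7514 − sin(2π·0.7514)/(2π)) = -26.4072; s = 29.0000 − 26.4072 = 2.5928

θ=37.4°: 22.8793
θ=242.7°: 28.9941
θ=329.9°: 2.5928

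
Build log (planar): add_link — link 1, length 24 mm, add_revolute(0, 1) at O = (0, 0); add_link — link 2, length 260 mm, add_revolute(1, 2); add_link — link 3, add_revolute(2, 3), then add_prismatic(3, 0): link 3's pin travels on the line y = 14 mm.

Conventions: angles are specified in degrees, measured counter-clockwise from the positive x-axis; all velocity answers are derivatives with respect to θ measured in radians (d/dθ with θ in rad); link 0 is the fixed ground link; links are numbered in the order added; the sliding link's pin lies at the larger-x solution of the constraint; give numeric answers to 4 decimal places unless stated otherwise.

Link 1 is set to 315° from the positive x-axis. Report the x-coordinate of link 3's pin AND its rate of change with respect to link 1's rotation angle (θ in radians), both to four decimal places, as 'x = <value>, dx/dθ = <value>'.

geometry: r = 24 mm, L = 260 mm, e = 14 mm
crank pin P = (r cos θ, r sin θ) = (16.970563, -16.970563)
h = r sin θ − e = -16.970563 − 14 = -30.970563
x = r cos θ + √(L² − h²) = 16.970563 + 258.148841 = 275.119404
dx/dθ = −r sin θ − h·r cos θ/√(L² − h²) (θ in radians; h = -30.970563) = 19.006550

x = 275.1194, dx/dθ = 19.0066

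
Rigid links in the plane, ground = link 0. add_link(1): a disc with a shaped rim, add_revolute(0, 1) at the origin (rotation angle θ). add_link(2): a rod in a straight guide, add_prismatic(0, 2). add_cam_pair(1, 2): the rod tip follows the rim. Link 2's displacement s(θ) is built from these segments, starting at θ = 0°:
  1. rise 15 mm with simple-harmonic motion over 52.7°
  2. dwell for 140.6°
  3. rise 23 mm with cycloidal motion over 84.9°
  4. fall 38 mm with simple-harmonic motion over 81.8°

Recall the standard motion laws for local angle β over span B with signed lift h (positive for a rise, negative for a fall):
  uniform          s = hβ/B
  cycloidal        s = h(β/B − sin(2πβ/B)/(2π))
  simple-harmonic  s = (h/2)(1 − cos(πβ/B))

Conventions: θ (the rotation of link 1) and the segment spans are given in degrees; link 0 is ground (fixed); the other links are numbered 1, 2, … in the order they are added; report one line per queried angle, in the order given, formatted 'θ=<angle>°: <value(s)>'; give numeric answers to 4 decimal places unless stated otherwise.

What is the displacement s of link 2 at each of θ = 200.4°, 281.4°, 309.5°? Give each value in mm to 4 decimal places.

segment 1 (0° to 52.7°, simple-harmonic, h = 15) is passed completely: s = 0.0000 + (15) = 15.0000
segment 2 (52.7° to 193.3°, dwell): s unchanged at 15.0000
θ = 200.4° falls in segment 3 (193.3° to 278.2°, cycloidal, h = 23): β = 200.4 − 193.3 = 7.1°, B = 84.9°; Δs = 23·(0.0836 − sin(2π·0.0836)/(2π)) = 0.0873; s = 15.0000 + 0.0873 = 15.0873
segment 3 (193.3° to 278.2°, cycloidal, h = 23) is passed completely: s = 15.0000 + (23) = 38.0000
θ = 281.4° falls in segment 4 (278.2° to 360°, simple-harmonic, h = -38): β = 281.4 − 278.2 = 3.2°, B = 81.8°; Δs = -38/2·(1 − cos(π·0.0391)) = -0.1433; s = 38.0000 − 0.1433 = 37.8567
θ = 309.5° falls in segment 4 (278.2° to 360°, simple-harmonic, h = -38): β = 309.5 − 278.2 = 31.3°, B = 81.8°; Δs = -38/2·(1 − cos(π·0.3826)) = -12.1524; s = 38.0000 − 12.1524 = 25.8476

θ=200.4°: 15.0873
θ=281.4°: 37.8567
θ=309.5°: 25.8476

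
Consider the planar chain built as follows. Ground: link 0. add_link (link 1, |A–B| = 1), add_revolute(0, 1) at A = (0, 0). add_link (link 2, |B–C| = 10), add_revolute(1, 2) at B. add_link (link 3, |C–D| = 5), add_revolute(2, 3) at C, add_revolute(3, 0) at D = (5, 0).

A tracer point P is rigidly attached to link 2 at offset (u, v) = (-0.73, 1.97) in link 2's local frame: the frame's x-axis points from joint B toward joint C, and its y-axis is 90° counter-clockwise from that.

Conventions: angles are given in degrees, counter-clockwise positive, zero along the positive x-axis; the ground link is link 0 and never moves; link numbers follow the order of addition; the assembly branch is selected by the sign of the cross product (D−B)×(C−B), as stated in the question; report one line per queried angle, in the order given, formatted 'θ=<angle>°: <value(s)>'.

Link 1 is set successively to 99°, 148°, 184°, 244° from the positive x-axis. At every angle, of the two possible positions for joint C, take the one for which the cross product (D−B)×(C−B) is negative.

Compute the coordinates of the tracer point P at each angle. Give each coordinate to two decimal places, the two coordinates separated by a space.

A=(0,0), D=(5.00,0)
θ=99°: B = A + 1.00·(cos99°, sin99°) = (-0.1564, 0.9877)
θ=99°: |BD| = 5.2502
θ=99°: circle(B,10.00) ∩ circle(D,5.00): a=9.7677, h=2.1429
θ=99°:   candidates: C₊=(9.8400,1.2548) cross=11.250; C₋=(9.0337,-2.9545) cross=-11.250
θ=99°:   branch - wants cross < 0 → take C=(9.0337,-2.9545) (cross=-11.250)
θ=99°: ex = (C−B)/|BC| = (0.9190,-0.3942); ey = (0.3942,0.9190)
θ=99°: P = B + -0.73·ex + 1.97·ey = (-0.0507,3.0859)
θ=148°: B = A + 1.00·(cos148°, sin148°) = (-0.8480, 0.5299)
θ=148°: |BD| = 5.8720
θ=148°: circle(B,10.00) ∩ circle(D,5.00): a=9.3222, h=3.6188
θ=148°:   candidates: C₊=(8.7627,3.2927) cross=21.250; C₋=(8.1096,-3.9154) cross=-21.250
θ=148°:   branch - wants cross < 0 → take C=(8.1096,-3.9154) (cross=-21.250)
θ=148°: ex = (C−B)/|BC| = (0.8958,-0.4445); ey = (0.4445,0.8958)
θ=148°: P = B + -0.73·ex + 1.97·ey = (-0.6262,2.6191)
θ=184°: B = A + 1.00·(cos184°, sin184°) = (-0.9976, -0.0698)
θ=184°: |BD| = 5.9980
θ=184°: circle(B,10.00) ∩ circle(D,5.00): a=9.2511, h=3.7970
θ=184°:   candidates: C₊=(8.2088,3.8346) cross=22.774; C₋=(8.2971,-3.7589) cross=-22.774
θ=184°:   branch - wants cross < 0 → take C=(8.2971,-3.7589) (cross=-22.774)
θ=184°: ex = (C−B)/|BC| = (0.9295,-0.3689); ey = (0.3689,0.9295)
θ=184°: P = B + -0.73·ex + 1.97·ey = (-0.9493,2.0306)
θ=244°: B = A + 1.00·(cos244°, sin244°) = (-0.4384, -0.8988)
θ=244°: |BD| = 5.5121
θ=244°: circle(B,10.00) ∩ circle(D,5.00): a=9.5592, h=2.9362
θ=244°:   candidates: C₊=(8.5142,3.5568) cross=16.185; C₋=(9.4717,-2.2370) cross=-16.185
θ=244°:   branch - wants cross < 0 → take C=(9.4717,-2.2370) (cross=-16.185)
θ=244°: ex = (C−B)/|BC| = (0.9910,-0.1338); ey = (0.1338,0.9910)
θ=244°: P = B + -0.73·ex + 1.97·ey = (-0.8982,1.1512)

θ=99°: -0.05 3.09
θ=148°: -0.63 2.62
θ=184°: -0.95 2.03
θ=244°: -0.90 1.15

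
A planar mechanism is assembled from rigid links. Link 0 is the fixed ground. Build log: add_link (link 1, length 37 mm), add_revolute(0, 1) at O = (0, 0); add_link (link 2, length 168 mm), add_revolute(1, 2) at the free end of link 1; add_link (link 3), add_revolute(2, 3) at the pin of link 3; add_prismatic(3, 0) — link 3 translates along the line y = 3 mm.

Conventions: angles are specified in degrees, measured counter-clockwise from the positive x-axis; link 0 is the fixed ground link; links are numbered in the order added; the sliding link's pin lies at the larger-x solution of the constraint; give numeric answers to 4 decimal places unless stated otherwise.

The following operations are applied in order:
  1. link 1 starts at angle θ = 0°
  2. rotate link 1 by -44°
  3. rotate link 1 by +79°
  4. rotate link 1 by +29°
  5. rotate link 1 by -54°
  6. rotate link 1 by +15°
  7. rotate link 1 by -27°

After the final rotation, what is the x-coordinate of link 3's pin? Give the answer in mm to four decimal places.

geometry: r = 37 mm, L = 168 mm, e = 3 mm; θ starts at 0°
rotate link 1 by -44°: θ ← 0° -44° = -44°
rotate link 1 by +79°: θ ← -44° +79° = 35°
rotate link 1 by +29°: θ ← 35° +29° = 64°
rotate link 1 by -54°: θ ← 64° -54° = 10°
rotate link 1 by +15°: θ ← 10° +15° = 25°
rotate link 1 by -27°: θ ← 25° -27° = -2°
crank pin P = (r cos θ, r sin θ) = (36.977461, -1.291281)
h = r sin θ − e = -1.291281 − 3 = -4.291281
x = r cos θ + √(L² − h²) = 36.977461 + 167.945184 = 204.922645

204.9226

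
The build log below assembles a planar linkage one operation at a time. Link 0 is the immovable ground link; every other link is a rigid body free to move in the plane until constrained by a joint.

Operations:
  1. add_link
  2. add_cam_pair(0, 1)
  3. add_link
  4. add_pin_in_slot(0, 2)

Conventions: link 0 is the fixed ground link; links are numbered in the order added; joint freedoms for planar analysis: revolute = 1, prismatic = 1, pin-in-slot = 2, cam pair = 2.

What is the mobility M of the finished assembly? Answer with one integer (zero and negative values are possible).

link 0 = ground. State L|J1|J2 = 1|0|0
+link1  2|0|0
C(0,1) f=2→J2  2|0|1
+link2  3|0|1
PS(0,2) f=2→J2  3|0|2
M = 3(3−1)−2·0−2 = 6−0−2 = 4

M = 4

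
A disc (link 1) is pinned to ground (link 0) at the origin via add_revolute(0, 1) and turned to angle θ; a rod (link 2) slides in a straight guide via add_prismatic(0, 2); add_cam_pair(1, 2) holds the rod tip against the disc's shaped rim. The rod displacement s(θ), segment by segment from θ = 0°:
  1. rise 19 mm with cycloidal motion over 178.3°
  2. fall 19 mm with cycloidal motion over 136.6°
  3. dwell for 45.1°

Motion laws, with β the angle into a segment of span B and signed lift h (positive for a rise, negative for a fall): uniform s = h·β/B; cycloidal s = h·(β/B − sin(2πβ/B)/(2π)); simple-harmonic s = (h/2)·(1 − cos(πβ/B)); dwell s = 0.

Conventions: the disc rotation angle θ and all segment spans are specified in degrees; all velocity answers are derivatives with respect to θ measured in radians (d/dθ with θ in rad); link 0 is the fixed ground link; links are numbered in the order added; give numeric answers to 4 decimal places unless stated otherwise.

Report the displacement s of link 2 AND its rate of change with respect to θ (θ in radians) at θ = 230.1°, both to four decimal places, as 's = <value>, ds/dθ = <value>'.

segment 1 (0° to 178.3°, cycloidal, h = 19) is passed completely: s = 0.0000 + (19) = 19.0000
θ = 230.1° falls in segment 2 (178.3° to 314.9°, cycloidal, h = -19): β = 230.1 − 178.3 = 51.8°, B = 136.6°; Δs = -19·(0.3792 − sin(2π·0.3792)/(2π)) = -5.1240; s = 19.0000 − 5.1240 = 13.8760
velocity in seg [178.3°–314.9°] (cycloidal), θ in radians: β = 51.8° = 0.9041 rad, B = 136.6° = 2.3841 rad; ds/dθ = (h/B)(1 − cos(2πβ/B)) = ((-19)/2.3841)(1 − cos(2π·0.3792)) = -13.751667 mm/rad

s = 13.8760, ds/dθ = -13.7517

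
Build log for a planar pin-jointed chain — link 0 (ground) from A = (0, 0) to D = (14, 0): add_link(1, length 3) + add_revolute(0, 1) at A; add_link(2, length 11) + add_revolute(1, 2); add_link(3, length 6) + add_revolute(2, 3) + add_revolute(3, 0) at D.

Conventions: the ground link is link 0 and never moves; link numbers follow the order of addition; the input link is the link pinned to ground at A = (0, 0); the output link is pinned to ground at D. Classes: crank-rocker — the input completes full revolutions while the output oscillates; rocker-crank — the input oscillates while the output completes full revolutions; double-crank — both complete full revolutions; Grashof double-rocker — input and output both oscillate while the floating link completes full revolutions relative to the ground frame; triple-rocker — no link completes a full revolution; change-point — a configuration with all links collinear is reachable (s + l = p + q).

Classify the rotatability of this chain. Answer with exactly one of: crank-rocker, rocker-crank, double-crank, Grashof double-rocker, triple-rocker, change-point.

lengths: ground=14, input=3, coupler=11, output=6
sorted: s=3 (shortest), l=14 (longest), p+q=17
s + l = 17 vs p + q = 17
s + l = p + q → change-point (collinear configuration reachable)

change-point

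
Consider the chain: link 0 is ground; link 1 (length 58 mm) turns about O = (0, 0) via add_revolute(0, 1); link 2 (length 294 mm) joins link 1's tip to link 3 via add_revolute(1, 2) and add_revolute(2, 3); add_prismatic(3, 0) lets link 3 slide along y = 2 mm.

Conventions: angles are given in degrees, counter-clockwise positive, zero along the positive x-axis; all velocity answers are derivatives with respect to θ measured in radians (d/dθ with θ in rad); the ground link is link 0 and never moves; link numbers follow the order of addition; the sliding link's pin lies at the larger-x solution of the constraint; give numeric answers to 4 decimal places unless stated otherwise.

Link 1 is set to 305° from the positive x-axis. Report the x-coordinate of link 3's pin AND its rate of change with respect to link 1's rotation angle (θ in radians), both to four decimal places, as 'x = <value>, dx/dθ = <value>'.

geometry: r = 58 mm, L = 294 mm, e = 2 mm
crank pin P = (r cos θ, r sin θ) = (33.267433, -47.510819)
h = r sin θ − e = -47.510819 − 2 = -49.510819
x = r cos θ + √(L² − h²) = 33.267433 + 289.801102 = 323.068536
dx/dθ = −r sin θ − h·r cos θ/√(L² − h²) (θ in radians; h = -49.510819) = 53.194364

x = 323.0685, dx/dθ = 53.1944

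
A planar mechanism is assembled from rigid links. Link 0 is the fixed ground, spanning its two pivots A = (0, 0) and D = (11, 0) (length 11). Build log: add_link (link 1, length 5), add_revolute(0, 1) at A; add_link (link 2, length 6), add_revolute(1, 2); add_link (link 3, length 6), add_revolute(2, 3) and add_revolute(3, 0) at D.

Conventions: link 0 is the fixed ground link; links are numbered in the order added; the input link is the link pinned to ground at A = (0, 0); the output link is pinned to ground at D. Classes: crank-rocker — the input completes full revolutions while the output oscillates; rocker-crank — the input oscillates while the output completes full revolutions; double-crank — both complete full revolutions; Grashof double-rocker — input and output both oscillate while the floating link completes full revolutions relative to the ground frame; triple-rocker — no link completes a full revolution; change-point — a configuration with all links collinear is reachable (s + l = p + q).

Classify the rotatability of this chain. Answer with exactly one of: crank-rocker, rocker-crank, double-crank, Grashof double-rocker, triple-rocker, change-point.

lengths: ground=11, input=5, coupler=6, output=6
sorted: s=5 (shortest), l=11 (longest), p+q=12
s + l = 16 vs p + q = 12
s + l > p + q → non-Grashof → no link fully rotates → triple-rocker

triple-rocker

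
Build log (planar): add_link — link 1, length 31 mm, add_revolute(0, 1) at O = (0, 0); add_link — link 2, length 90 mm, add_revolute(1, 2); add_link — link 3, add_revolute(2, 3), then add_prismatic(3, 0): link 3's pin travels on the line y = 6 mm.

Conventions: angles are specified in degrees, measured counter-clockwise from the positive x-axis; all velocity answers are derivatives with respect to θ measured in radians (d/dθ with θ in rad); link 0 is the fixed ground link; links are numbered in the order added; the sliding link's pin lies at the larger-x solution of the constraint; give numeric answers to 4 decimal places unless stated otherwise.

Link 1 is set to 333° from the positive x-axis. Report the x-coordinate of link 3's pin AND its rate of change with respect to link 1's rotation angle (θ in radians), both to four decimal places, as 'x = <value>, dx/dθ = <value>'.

geometry: r = 31 mm, L = 90 mm, e = 6 mm
crank pin P = (r cos θ, r sin θ) = (27.621202, -14.073705)
h = r sin θ − e = -14.073705 − 6 = -20.073705
x = r cos θ + √(L² − h²) = 27.621202 + 87.732812 = 115.354015
dx/dθ = −r sin θ − h·r cos θ/√(L² − h²) (θ in radians; h = -20.073705) = 20.393574

x = 115.3540, dx/dθ = 20.3936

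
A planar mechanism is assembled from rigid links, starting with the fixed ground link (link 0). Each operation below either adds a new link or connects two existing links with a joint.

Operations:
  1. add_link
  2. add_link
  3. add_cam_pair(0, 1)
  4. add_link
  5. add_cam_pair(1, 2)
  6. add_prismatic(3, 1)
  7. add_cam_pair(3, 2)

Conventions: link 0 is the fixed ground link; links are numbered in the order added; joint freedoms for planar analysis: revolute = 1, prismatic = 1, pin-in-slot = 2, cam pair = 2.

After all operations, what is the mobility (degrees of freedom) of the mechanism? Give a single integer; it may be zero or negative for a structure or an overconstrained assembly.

L=1 J1=0 J2=0
add link → L=2 J1=0 J2=0
add link → L=3 J1=0 J2=0
C@0,1 dof=2 J2 → L=3 J1=0 J2=1
add link → L=4 J1=0 J2=1
C@1,2 dof=2 J2 → L=4 J1=0 J2=2
P@3,1 dof=1 J1 → L=4 J1=1 J2=2
C@3,2 dof=2 J2 → L=4 J1=1 J2=3
M=3(L−1)−2J1−J2=3·3−2·1−3=4

M = 4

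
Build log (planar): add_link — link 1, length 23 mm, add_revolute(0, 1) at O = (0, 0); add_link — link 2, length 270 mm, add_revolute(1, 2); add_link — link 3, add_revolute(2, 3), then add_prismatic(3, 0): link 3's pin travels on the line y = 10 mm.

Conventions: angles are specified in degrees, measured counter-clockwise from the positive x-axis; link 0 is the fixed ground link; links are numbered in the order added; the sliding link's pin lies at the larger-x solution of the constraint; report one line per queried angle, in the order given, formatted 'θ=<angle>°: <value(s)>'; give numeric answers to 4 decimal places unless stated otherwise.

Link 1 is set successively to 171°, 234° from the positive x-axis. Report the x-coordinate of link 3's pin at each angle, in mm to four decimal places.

geometry: r = 23 mm, L = 270 mm, e = 10 mm
θ=171°: crank pin P = (r cos θ, r sin θ) = (-22.716832, 3.597993)
θ=171°: h = r sin θ − e = 3.597993 − 10 = -6.402007
θ=171°: x = r cos θ + √(L² − h²) = -22.716832 + 269.924090 = 247.207258
θ=234°: crank pin P = (r cos θ, r sin θ) = (-13.519061, -18.607391)
θ=234°: h = r sin θ − e = -18.607391 − 10 = -28.607391
θ=234°: x = r cos θ + √(L² − h²) = -13.519061 + 268.480199 = 254.961138

θ=171°: 247.2073
θ=234°: 254.9611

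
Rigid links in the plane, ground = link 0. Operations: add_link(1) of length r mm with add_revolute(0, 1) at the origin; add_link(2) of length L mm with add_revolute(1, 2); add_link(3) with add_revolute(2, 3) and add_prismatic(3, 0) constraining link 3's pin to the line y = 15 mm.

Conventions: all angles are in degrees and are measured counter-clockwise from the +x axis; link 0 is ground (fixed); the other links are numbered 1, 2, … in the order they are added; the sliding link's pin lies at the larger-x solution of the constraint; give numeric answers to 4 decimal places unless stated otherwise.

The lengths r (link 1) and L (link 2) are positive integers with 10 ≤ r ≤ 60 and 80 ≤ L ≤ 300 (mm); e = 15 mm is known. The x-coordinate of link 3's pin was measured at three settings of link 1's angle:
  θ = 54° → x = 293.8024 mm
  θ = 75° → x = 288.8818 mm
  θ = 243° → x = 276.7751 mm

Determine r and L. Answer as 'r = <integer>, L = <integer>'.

constraint per measurement: (x − r cos θ)² + (r sin θ − e)² = L²
subtracting the θ₁ and θ₂ equations cancels the r² and L² terms:
r = (x₁² − x₂²) / (2[(x₁cos θ₁ + e sin θ₁) − (x₂cos θ₂ + e sin θ₂)]) = 15.0001 → r = 15
L² = (x₁ − r cos θ₁)² + (r sin θ₁ − e)² = 81225.0111 → L = 285.0000 → L = 285
check at θ₃=243°: x = 276.7751 (printed 276.7751) ✓

r = 15, L = 285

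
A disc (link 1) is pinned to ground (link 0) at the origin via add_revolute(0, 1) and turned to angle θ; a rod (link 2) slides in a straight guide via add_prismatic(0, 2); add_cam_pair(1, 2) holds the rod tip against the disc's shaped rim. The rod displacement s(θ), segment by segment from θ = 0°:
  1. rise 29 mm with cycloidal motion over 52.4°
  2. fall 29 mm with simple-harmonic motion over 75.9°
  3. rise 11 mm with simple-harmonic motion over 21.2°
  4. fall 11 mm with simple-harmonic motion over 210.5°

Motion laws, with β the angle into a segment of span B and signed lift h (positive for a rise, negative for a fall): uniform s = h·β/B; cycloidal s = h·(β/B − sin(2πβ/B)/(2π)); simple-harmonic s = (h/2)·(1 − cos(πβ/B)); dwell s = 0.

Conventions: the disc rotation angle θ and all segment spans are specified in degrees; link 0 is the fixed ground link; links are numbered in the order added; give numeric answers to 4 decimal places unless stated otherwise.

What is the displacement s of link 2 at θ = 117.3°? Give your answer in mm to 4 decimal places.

segment 1 (0° to 52.4°, cycloidal, h = 29) is passed completely: s = 0.0000 + (29) = 29.0000
θ = 117.3° falls in segment 2 (52.4° to 128.3°, simple-harmonic, h = -29): β = 117.3 − 52.4 = 64.9°, B = 75.9°; Δs = -29/2·(1 − cos(π·0.8551)) = -27.5229; s = 29.0000 − 27.5229 = 1.4771

1.4771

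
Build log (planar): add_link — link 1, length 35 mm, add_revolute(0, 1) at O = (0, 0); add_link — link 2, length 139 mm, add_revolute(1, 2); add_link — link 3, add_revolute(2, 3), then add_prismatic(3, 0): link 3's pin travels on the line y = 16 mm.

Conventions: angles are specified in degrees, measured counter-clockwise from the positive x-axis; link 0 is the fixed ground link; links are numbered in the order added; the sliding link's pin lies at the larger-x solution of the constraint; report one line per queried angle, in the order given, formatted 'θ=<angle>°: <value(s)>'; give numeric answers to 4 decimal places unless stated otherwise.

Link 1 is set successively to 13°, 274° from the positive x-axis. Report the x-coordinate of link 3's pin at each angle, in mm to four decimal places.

geometry: r = 35 mm, L = 139 mm, e = 16 mm
θ=13°: crank pin P = (r cos θ, r sin θ) = (34.102952, 7.873287)
θ=13°: h = r sin θ − e = 7.873287 − 16 = -8.126713
θ=13°: x = r cos θ + √(L² − h²) = 34.102952 + 138.762230 = 172.865182
θ=274°: crank pin P = (r cos θ, r sin θ) = (2.441477, -34.914742)
θ=274°: h = r sin θ − e = -34.914742 − 16 = -50.914742
θ=274°: x = r cos θ + √(L² − h²) = 2.441477 + 129.339434 = 131.780910

θ=13°: 172.8652
θ=274°: 131.7809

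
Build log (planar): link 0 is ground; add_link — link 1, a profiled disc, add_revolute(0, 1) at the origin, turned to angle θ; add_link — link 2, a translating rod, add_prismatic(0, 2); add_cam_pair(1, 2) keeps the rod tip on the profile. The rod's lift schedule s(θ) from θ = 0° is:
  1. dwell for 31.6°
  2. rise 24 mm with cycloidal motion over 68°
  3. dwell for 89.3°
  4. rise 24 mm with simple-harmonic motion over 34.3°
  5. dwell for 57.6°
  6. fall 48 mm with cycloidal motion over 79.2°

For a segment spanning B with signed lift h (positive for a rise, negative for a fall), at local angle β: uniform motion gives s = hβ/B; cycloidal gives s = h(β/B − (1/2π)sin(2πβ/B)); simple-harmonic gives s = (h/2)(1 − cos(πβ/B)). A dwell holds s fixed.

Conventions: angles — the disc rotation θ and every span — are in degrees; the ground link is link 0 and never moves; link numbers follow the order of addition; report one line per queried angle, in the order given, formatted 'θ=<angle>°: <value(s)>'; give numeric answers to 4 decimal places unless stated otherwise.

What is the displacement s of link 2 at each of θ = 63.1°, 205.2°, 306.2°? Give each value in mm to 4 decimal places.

seg 1 [0°–31.6°] dwell: s stays 0.0000
seg 2 [31.6°–99.6°] cycloidal, h=24: θ=63.1° here. β=31.5, B=68. 24·(0.4632 − sin(2π·0.4632)/(2π)) = 10.2431 → s = 10.2431
seg 2 [31.6°–99.6°] cycloidal, h=24: full span → s += 24 → s = 24.0000
seg 3 [99.6°–188.9°] dwell: s stays 24.0000
seg 4 [188.9°–223.2°] simple-harmonic, h=24: θ=205.2° here. β=16.3, B=34.3. 24/2·(1 − cos(π·0.4752)) = 11.0667 → s = 35.0667
seg 4 [188.9°–223.2°] simple-harmonic, h=24: full span → s += 24 → s = 48.0000
seg 5 [223.2°–280.8°] dwell: s stays 48.0000
seg 6 [280.8°–360°] cycloidal, h=-48: θ=306.2° here. β=25.4, B=79.2. -48·(0.3207 − sin(2π·0.3207)/(2π)) = -8.4961 → s = 39.5039

θ=63.1°: 10.2431
θ=205.2°: 35.0667
θ=306.2°: 39.5039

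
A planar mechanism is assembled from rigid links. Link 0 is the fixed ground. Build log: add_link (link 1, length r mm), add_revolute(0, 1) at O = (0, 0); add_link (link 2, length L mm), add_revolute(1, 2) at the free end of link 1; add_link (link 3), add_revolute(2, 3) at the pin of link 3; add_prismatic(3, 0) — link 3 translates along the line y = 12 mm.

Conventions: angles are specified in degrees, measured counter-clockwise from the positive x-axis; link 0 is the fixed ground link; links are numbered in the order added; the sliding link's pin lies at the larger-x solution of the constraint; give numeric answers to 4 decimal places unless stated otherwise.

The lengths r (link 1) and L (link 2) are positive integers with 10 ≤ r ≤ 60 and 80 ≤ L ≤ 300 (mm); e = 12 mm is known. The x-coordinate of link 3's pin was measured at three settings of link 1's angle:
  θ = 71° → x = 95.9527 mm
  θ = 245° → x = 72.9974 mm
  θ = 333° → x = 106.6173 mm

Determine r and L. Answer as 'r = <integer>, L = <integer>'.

constraint per measurement: (x − r cos θ)² + (r sin θ − e)² = L²
subtracting the θ₁ and θ₂ equations cancels the r² and L² terms:
r = (x₁² − x₂²) / (2[(x₁cos θ₁ + e sin θ₁) − (x₂cos θ₂ + e sin θ₂)]) = 22.9999 → r = 23
L² = (x₁ − r cos θ₁)² + (r sin θ₁ − e)² = 7920.9938 → L = 89.0000 → L = 89
check at θ₃=333°: x = 106.6173 (printed 106.6173) ✓

r = 23, L = 89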